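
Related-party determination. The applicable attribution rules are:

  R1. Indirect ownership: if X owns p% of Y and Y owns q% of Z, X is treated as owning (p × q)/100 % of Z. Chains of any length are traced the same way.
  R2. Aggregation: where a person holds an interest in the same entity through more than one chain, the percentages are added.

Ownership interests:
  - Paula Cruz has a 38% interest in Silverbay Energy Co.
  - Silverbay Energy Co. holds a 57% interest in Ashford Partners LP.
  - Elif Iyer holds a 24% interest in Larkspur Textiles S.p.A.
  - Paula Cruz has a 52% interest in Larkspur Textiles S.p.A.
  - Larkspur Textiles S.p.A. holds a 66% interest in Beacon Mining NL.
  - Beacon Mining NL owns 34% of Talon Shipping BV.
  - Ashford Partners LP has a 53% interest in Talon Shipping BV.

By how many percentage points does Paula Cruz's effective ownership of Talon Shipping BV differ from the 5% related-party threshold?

18.1486

Chain via Larkspur Textiles S.p.A. → Beacon Mining NL (R1): 52% × 66% × 34% = 11.6688% of Talon Shipping BV.
Chain via Silverbay Energy Co. → Ashford Partners LP (R1): 38% × 57% × 53% = 11.4798% of Talon Shipping BV.
Aggregating (R2): 11.6688% + 11.4798% = 23.1486%.
23.1486% exceeds the 5% threshold by 18.1486 percentage points.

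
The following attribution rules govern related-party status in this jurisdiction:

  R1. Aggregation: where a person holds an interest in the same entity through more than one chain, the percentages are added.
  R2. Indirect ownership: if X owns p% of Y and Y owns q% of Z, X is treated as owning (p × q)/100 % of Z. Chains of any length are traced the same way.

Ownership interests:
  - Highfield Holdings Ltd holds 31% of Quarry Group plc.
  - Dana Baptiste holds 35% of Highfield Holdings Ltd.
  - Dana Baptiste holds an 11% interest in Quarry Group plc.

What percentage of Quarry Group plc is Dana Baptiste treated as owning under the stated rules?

21.85%

Chain via Highfield Holdings Ltd (R2): 35% × 31% = 10.85% of Quarry Group plc.
Direct interest in Quarry Group plc: 11%.
Aggregating (R1): 10.85% + 11% = 21.85%.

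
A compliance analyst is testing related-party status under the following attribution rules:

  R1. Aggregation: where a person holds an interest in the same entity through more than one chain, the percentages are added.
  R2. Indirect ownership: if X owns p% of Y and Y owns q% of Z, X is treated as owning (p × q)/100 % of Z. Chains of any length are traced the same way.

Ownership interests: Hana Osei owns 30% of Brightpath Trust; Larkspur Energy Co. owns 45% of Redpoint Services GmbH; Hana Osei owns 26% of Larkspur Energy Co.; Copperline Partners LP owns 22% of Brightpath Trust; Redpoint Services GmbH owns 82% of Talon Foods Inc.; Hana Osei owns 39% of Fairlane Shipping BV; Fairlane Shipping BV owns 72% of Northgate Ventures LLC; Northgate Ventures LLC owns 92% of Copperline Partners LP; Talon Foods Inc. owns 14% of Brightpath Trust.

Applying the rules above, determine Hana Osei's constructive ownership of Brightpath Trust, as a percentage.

37.026552%

Chain via Larkspur Energy Co. → Redpoint Services GmbH → Talon Foods Inc. (R2): 26% × 45% × 82% × 14% = 1.34316% of Brightpath Trust.
Chain via Fairlane Shipping BV → Northgate Ventures LLC → Copperline Partners LP (R2): 39% × 72% × 92% × 22% = 5.683392% of Brightpath Trust.
Direct interest in Brightpath Trust: 30%.
Aggregating (R1): 1.34316% + 5.683392% + 30% = 37.026552%.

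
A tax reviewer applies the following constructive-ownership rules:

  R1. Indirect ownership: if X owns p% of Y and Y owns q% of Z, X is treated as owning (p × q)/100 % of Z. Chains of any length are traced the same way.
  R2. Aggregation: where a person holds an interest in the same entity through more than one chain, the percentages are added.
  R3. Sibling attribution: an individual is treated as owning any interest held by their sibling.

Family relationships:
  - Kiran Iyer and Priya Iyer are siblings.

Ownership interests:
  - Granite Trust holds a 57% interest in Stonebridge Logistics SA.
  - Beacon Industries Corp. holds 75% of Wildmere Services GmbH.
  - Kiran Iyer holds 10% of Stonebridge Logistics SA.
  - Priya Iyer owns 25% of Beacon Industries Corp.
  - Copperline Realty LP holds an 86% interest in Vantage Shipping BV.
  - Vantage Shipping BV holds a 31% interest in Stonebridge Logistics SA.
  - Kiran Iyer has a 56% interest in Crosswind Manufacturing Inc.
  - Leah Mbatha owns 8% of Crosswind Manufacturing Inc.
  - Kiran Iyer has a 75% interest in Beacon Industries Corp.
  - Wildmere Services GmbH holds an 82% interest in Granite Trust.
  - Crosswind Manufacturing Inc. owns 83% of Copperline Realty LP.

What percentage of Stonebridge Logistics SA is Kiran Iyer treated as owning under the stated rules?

By sibling attribution (R3), Kiran Iyer is treated as also owning Priya Iyer's interest in Beacon Industries Corp, giving 75% + 25% = 100%.
Chain via Crosswind Manufacturing Inc. → Copperline Realty LP → Vantage Shipping BV (R1): 56% × 83% × 86% × 31% = 12.391568% of Stonebridge Logistics SA.
Chain via Beacon Industries Corp. → Wildmere Services GmbH → Granite Trust (R1): 100% × 75% × 82% × 57% = 35.055% of Stonebridge Logistics SA.
Direct interest in Stonebridge Logistics SA: 10%.
Aggregating (R2): 12.391568% + 35.055% + 10% = 57.446568%.

57.446568%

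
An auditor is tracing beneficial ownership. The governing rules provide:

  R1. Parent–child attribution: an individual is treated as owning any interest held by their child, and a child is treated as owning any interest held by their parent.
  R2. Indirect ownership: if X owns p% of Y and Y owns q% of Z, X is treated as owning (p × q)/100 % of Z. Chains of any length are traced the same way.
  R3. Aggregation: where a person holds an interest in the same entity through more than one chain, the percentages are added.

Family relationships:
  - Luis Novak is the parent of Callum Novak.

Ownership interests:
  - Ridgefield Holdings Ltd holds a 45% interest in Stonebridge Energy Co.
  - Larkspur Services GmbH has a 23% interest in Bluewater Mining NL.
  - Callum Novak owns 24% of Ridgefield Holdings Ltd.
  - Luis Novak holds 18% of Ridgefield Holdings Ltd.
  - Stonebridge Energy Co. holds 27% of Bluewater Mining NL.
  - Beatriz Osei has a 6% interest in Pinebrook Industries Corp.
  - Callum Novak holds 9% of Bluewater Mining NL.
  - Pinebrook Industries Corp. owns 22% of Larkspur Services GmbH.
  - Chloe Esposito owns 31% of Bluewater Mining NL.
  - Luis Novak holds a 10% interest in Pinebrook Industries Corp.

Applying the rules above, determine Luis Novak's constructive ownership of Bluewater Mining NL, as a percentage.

By parent–child attribution (R1), Luis Novak is treated as also owning Callum Novak's interest in Ridgefield Holdings Ltd, giving 18% + 24% = 42%.
By parent–child attribution (R1), Luis Novak is treated as owning Callum Novak's 9% interest in Bluewater Mining NL.
Chain via Pinebrook Industries Corp. → Larkspur Services GmbH (R2): 10% × 22% × 23% = 0.506% of Bluewater Mining NL.
Chain via Ridgefield Holdings Ltd → Stonebridge Energy Co. (R2): 42% × 45% × 27% = 5.103% of Bluewater Mining NL.
Direct interest in Bluewater Mining NL: 9%.
Aggregating (R3): 0.506% + 5.103% + 9% = 14.609%.

14.609%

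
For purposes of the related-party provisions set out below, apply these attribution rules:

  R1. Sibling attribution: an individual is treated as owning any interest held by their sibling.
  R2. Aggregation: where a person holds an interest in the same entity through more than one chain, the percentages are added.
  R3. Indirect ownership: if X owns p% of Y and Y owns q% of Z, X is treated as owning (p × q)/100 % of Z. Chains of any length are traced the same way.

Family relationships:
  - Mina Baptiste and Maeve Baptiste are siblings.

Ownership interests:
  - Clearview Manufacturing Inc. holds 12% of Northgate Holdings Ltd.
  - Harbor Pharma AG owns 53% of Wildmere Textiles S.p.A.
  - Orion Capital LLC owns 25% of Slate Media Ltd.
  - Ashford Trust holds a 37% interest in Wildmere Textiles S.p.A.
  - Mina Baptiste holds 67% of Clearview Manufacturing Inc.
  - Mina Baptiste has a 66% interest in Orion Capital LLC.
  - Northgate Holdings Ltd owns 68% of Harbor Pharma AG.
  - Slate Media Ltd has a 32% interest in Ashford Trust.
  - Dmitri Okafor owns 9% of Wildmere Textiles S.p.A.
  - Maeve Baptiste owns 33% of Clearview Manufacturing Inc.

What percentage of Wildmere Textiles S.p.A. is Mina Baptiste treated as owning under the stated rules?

By sibling attribution (R1), Mina Baptiste is treated as also owning Maeve Baptiste's interest in Clearview Manufacturing Inc, giving 67% + 33% = 100%.
Chain via Orion Capital LLC → Slate Media Ltd → Ashford Trust (R3): 66% × 25% × 32% × 37% = 1.9536% of Wildmere Textiles S.p.A.
Chain via Clearview Manufacturing Inc. → Northgate Holdings Ltd → Harbor Pharma AG (R3): 100% × 12% × 68% × 53% = 4.3248% of Wildmere Textiles S.p.A.
Aggregating (R2): 1.9536% + 4.3248% = 6.2784%.

6.2784%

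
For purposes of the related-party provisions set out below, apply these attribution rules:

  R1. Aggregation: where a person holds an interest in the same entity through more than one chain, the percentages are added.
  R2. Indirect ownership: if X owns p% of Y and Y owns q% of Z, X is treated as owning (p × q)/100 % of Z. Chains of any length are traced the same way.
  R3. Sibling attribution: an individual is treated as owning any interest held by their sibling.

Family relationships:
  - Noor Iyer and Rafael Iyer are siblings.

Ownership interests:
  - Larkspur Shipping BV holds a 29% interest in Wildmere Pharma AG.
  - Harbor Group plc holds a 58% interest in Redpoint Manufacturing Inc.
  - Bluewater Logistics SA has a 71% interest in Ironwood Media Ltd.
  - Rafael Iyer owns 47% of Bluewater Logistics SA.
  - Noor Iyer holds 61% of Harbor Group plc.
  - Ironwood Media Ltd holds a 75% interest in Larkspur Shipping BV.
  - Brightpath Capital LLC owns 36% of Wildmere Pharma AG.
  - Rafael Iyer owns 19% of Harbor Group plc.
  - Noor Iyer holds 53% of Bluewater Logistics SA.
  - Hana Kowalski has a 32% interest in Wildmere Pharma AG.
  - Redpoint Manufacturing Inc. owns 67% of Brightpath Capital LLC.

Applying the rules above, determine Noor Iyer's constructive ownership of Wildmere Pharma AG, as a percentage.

By sibling attribution (R3), Noor Iyer is treated as also owning Rafael Iyer's interest in Harbor Group plc, giving 61% + 19% = 80%.
By sibling attribution (R3), Noor Iyer is treated as also owning Rafael Iyer's interest in Bluewater Logistics SA, giving 53% + 47% = 100%.
Chain via Harbor Group plc → Redpoint Manufacturing Inc. → Brightpath Capital LLC (R2): 80% × 58% × 67% × 36% = 11.19168% of Wildmere Pharma AG.
Chain via Bluewater Logistics SA → Ironwood Media Ltd → Larkspur Shipping BV (R2): 100% × 71% × 75% × 29% = 15.4425% of Wildmere Pharma AG.
Aggregating (R1): 11.19168% + 15.4425% = 26.63418%.

26.63418%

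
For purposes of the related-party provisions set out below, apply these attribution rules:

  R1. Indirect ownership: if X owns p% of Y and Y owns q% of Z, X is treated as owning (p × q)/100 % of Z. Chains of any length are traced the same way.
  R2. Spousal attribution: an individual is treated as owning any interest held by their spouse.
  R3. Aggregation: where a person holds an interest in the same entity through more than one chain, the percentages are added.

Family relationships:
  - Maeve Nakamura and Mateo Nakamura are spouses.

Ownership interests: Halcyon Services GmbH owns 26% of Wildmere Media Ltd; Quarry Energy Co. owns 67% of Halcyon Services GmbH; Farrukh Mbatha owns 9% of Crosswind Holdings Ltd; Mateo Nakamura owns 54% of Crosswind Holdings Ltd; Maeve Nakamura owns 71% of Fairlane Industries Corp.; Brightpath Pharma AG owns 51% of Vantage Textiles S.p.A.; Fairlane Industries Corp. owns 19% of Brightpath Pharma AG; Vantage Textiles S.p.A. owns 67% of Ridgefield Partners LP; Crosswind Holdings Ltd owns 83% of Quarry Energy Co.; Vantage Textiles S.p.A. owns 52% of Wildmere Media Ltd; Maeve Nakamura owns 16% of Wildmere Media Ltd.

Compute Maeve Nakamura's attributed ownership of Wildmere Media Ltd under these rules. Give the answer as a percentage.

27.385192%

By spousal attribution (R2), Maeve Nakamura is treated as owning Mateo Nakamura's 54% interest in Crosswind Holdings Ltd.
Chain via Fairlane Industries Corp. → Brightpath Pharma AG → Vantage Textiles S.p.A. (R1): 71% × 19% × 51% × 52% = 3.577548% of Wildmere Media Ltd.
Direct interest in Wildmere Media Ltd: 16%.
Chain via Crosswind Holdings Ltd → Quarry Energy Co. → Halcyon Services GmbH (R1): 54% × 83% × 67% × 26% = 7.807644% of Wildmere Media Ltd.
Aggregating (R3): 3.577548% + 16% + 7.807644% = 27.385192%.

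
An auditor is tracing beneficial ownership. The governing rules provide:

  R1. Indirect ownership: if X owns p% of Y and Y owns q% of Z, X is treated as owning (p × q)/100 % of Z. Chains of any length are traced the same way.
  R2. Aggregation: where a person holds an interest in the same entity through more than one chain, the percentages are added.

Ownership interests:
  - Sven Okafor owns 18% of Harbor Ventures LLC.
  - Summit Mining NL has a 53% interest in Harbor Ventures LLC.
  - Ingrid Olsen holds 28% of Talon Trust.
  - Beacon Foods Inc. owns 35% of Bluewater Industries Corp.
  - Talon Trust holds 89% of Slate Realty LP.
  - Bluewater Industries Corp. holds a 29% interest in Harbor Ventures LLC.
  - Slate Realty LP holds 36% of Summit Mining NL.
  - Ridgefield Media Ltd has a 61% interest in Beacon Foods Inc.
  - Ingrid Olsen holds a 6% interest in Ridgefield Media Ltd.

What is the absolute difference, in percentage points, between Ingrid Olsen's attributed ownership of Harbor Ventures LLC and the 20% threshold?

14.873774

Chain via Ridgefield Media Ltd → Beacon Foods Inc. → Bluewater Industries Corp. (R1): 6% × 61% × 35% × 29% = 0.37149% of Harbor Ventures LLC.
Chain via Talon Trust → Slate Realty LP → Summit Mining NL (R1): 28% × 89% × 36% × 53% = 4.754736% of Harbor Ventures LLC.
Aggregating (R2): 0.37149% + 4.754736% = 5.126226%.
5.126226% falls short of the 20% threshold by 14.873774 percentage points.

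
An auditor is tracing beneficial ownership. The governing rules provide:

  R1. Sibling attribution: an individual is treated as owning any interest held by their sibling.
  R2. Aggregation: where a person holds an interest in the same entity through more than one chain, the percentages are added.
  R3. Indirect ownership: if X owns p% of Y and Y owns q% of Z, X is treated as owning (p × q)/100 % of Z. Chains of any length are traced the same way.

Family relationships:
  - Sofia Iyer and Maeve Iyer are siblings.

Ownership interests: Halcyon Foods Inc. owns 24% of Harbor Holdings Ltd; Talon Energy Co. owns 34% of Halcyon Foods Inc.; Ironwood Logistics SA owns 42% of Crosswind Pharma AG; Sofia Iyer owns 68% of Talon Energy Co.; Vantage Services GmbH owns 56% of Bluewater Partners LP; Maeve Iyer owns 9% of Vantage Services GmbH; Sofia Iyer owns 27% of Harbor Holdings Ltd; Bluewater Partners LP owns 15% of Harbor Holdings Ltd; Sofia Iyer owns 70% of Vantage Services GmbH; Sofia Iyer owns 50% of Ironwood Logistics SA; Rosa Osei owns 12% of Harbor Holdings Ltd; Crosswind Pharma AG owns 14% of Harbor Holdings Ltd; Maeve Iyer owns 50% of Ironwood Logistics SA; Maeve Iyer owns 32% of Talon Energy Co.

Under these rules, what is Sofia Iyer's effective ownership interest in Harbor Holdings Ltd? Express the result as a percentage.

47.676%

By sibling attribution (R1), Sofia Iyer is treated as also owning Maeve Iyer's interest in Ironwood Logistics SA, giving 50% + 50% = 100%.
By sibling attribution (R1), Sofia Iyer is treated as also owning Maeve Iyer's interest in Vantage Services GmbH, giving 70% + 9% = 79%.
By sibling attribution (R1), Sofia Iyer is treated as also owning Maeve Iyer's interest in Talon Energy Co, giving 68% + 32% = 100%.
Chain via Ironwood Logistics SA → Crosswind Pharma AG (R3): 100% × 42% × 14% = 5.88% of Harbor Holdings Ltd.
Chain via Vantage Services GmbH → Bluewater Partners LP (R3): 79% × 56% × 15% = 6.636% of Harbor Holdings Ltd.
Chain via Talon Energy Co. → Halcyon Foods Inc. (R3): 100% × 34% × 24% = 8.16% of Harbor Holdings Ltd.
Direct interest in Harbor Holdings Ltd: 27%.
Aggregating (R2): 5.88% + 6.636% + 8.16% + 27% = 47.676%.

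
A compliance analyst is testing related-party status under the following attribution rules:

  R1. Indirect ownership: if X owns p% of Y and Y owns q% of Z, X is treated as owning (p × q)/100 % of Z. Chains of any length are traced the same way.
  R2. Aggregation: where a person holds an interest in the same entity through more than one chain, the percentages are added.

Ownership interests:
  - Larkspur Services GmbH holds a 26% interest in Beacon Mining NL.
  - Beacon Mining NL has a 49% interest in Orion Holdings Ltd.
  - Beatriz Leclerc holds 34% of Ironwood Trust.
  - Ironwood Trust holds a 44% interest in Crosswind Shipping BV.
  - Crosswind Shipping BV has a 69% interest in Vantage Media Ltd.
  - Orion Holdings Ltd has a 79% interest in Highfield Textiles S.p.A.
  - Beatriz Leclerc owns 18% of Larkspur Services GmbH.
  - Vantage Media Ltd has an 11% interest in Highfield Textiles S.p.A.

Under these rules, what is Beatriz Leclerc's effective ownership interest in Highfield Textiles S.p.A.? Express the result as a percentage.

Chain via Ironwood Trust → Crosswind Shipping BV → Vantage Media Ltd (R1): 34% × 44% × 69% × 11% = 1.135464% of Highfield Textiles S.p.A.
Chain via Larkspur Services GmbH → Beacon Mining NL → Orion Holdings Ltd (R1): 18% × 26% × 49% × 79% = 1.811628% of Highfield Textiles S.p.A.
Aggregating (R2): 1.135464% + 1.811628% = 2.947092%.

2.947092%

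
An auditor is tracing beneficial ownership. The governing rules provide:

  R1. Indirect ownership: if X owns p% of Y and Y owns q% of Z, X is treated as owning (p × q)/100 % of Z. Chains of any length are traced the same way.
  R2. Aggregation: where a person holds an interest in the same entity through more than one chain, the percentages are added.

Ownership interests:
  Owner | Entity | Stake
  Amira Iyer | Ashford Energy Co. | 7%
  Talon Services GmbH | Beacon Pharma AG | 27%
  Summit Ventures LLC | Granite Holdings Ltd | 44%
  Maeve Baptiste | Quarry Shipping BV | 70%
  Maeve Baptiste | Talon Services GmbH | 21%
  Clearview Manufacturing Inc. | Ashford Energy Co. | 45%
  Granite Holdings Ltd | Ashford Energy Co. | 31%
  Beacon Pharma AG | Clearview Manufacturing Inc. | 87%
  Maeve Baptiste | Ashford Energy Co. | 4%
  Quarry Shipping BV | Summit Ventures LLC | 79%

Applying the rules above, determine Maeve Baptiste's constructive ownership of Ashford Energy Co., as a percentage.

Chain via Talon Services GmbH → Beacon Pharma AG → Clearview Manufacturing Inc. (R1): 21% × 27% × 87% × 45% = 2.219805% of Ashford Energy Co.
Chain via Quarry Shipping BV → Summit Ventures LLC → Granite Holdings Ltd (R1): 70% × 79% × 44% × 31% = 7.54292% of Ashford Energy Co.
Direct interest in Ashford Energy Co: 4%.
Aggregating (R2): 2.219805% + 7.54292% + 4% = 13.762725%.

13.762725%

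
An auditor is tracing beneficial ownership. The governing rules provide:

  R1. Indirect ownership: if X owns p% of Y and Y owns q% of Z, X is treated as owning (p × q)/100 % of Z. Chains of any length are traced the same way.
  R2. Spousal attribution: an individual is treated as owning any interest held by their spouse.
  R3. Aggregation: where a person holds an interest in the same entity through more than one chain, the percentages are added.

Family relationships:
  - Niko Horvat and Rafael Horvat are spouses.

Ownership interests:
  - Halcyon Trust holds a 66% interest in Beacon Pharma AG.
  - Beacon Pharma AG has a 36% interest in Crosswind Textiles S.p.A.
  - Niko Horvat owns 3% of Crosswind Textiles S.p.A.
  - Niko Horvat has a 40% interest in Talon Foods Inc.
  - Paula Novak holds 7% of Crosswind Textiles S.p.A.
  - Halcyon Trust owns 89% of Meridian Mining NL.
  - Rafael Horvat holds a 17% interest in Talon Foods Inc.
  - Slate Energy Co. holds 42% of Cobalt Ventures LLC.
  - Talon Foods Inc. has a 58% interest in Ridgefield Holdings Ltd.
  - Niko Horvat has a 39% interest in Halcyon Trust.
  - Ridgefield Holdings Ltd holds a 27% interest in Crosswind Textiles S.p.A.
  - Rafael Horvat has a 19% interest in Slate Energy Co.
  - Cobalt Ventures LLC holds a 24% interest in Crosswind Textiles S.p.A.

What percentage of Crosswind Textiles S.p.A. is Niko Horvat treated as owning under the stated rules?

By spousal attribution (R2), Niko Horvat is treated as also owning Rafael Horvat's interest in Talon Foods Inc, giving 40% + 17% = 57%.
By spousal attribution (R2), Niko Horvat is treated as owning Rafael Horvat's 19% interest in Slate Energy Co.
Chain via Halcyon Trust → Beacon Pharma AG (R1): 39% × 66% × 36% = 9.2664% of Crosswind Textiles S.p.A.
Chain via Talon Foods Inc. → Ridgefield Holdings Ltd (R1): 57% × 58% × 27% = 8.9262% of Crosswind Textiles S.p.A.
Direct interest in Crosswind Textiles S.p.A: 3%.
Chain via Slate Energy Co. → Cobalt Ventures LLC (R1): 19% × 42% × 24% = 1.9152% of Crosswind Textiles S.p.A.
Aggregating (R3): 9.2664% + 8.9262% + 3% + 1.9152% = 23.1078%.

23.1078%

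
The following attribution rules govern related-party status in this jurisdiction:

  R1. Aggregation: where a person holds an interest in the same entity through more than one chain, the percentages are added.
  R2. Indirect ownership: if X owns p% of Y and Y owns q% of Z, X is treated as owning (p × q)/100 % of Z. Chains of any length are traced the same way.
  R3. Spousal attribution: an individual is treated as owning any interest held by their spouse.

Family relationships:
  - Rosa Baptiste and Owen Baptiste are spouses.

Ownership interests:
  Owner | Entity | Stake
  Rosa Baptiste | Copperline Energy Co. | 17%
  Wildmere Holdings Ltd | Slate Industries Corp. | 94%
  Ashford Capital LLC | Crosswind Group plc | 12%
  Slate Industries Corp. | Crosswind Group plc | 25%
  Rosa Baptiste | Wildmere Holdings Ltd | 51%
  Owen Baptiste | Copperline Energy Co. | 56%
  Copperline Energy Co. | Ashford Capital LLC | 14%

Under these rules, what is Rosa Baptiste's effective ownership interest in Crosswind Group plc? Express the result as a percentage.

By spousal attribution (R3), Rosa Baptiste is treated as also owning Owen Baptiste's interest in Copperline Energy Co, giving 17% + 56% = 73%.
Chain via Wildmere Holdings Ltd → Slate Industries Corp. (R2): 51% × 94% × 25% = 11.985% of Crosswind Group plc.
Chain via Copperline Energy Co. → Ashford Capital LLC (R2): 73% × 14% × 12% = 1.2264% of Crosswind Group plc.
Aggregating (R1): 11.985% + 1.2264% = 13.2114%.

13.2114%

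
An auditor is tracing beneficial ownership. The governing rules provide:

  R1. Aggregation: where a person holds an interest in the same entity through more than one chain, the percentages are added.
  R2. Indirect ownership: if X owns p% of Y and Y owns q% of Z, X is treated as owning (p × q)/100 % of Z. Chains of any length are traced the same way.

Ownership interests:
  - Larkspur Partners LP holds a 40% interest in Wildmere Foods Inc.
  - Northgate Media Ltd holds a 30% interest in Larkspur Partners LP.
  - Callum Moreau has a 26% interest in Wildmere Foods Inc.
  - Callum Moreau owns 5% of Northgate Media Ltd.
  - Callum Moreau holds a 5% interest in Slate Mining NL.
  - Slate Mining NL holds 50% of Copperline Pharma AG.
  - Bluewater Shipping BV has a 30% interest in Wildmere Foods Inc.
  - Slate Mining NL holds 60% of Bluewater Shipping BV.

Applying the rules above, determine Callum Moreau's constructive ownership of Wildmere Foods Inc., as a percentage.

Chain via Slate Mining NL → Bluewater Shipping BV (R2): 5% × 60% × 30% = 0.9% of Wildmere Foods Inc.
Chain via Northgate Media Ltd → Larkspur Partners LP (R2): 5% × 30% × 40% = 0.6% of Wildmere Foods Inc.
Direct interest in Wildmere Foods Inc: 26%.
Aggregating (R1): 0.9% + 0.6% + 26% = 27.5%.

27.5%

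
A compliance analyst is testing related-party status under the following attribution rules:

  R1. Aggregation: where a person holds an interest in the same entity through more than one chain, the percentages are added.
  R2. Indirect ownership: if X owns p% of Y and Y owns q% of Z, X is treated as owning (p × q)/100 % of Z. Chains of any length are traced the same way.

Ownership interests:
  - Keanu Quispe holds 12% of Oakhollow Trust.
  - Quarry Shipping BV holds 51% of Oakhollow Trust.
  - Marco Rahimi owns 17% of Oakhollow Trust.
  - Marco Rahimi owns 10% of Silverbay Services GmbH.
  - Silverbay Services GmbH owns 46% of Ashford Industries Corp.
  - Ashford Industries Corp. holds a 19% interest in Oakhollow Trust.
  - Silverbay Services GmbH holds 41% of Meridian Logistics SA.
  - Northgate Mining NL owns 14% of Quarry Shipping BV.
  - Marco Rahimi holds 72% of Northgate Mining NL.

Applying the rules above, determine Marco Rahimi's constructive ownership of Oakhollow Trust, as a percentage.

Chain via Silverbay Services GmbH → Ashford Industries Corp. (R2): 10% × 46% × 19% = 0.874% of Oakhollow Trust.
Chain via Northgate Mining NL → Quarry Shipping BV (R2): 72% × 14% × 51% = 5.1408% of Oakhollow Trust.
Direct interest in Oakhollow Trust: 17%.
Aggregating (R1): 0.874% + 5.1408% + 17% = 23.0148%.

23.0148%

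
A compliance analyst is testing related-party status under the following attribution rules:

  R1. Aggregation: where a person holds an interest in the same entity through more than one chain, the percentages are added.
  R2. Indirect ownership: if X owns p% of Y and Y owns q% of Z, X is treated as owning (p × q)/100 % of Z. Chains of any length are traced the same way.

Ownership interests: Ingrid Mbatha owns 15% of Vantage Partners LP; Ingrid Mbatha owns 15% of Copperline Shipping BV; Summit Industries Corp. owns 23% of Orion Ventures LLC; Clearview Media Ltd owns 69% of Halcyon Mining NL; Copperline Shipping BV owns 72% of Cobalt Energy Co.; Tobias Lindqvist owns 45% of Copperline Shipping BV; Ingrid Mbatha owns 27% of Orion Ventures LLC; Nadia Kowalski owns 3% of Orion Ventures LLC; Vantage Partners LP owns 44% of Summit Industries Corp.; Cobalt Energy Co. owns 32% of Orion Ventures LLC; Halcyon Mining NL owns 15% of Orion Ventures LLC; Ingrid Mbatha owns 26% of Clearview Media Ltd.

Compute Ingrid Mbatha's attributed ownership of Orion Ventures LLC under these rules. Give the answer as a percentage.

34.665%

Chain via Copperline Shipping BV → Cobalt Energy Co. (R2): 15% × 72% × 32% = 3.456% of Orion Ventures LLC.
Chain via Vantage Partners LP → Summit Industries Corp. (R2): 15% × 44% × 23% = 1.518% of Orion Ventures LLC.
Chain via Clearview Media Ltd → Halcyon Mining NL (R2): 26% × 69% × 15% = 2.691% of Orion Ventures LLC.
Direct interest in Orion Ventures LLC: 27%.
Aggregating (R1): 3.456% + 1.518% + 2.691% + 27% = 34.665%.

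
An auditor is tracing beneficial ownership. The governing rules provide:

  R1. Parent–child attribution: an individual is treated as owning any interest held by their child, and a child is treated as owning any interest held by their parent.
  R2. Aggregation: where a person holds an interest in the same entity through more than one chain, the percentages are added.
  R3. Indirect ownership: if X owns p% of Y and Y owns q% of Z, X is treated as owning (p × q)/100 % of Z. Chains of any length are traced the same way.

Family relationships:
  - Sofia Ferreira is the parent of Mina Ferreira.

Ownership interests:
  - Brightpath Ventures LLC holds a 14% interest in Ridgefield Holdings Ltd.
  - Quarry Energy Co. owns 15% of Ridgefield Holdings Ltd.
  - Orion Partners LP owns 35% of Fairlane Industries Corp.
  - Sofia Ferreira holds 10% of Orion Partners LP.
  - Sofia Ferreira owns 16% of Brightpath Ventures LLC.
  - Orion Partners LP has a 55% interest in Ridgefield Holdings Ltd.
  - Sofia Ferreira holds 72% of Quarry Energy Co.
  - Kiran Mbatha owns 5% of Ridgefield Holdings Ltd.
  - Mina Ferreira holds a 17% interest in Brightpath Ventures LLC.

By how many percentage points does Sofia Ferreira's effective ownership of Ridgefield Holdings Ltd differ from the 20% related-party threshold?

0.92

By parent–child attribution (R1), Sofia Ferreira is treated as also owning Mina Ferreira's interest in Brightpath Ventures LLC, giving 16% + 17% = 33%.
Chain via Orion Partners LP (R3): 10% × 55% = 5.5% of Ridgefield Holdings Ltd.
Chain via Brightpath Ventures LLC (R3): 33% × 14% = 4.62% of Ridgefield Holdings Ltd.
Chain via Quarry Energy Co. (R3): 72% × 15% = 10.8% of Ridgefield Holdings Ltd.
Aggregating (R2): 5.5% + 4.62% + 10.8% = 20.92%.
20.92% exceeds the 20% threshold by 0.92 percentage points.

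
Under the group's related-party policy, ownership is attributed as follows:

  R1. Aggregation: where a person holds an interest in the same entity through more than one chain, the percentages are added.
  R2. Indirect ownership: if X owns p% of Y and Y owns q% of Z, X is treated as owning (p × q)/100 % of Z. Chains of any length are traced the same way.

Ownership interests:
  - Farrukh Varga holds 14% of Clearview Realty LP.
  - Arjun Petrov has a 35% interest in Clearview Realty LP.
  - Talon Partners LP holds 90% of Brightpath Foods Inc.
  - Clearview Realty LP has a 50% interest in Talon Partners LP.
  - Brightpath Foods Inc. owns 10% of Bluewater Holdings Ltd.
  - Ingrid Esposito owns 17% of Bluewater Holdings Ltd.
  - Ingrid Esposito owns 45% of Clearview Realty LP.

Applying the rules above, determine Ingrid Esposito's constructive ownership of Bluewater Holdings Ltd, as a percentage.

19.025%

Chain via Clearview Realty LP → Talon Partners LP → Brightpath Foods Inc. (R2): 45% × 50% × 90% × 10% = 2.025% of Bluewater Holdings Ltd.
Direct interest in Bluewater Holdings Ltd: 17%.
Aggregating (R1): 2.025% + 17% = 19.025%.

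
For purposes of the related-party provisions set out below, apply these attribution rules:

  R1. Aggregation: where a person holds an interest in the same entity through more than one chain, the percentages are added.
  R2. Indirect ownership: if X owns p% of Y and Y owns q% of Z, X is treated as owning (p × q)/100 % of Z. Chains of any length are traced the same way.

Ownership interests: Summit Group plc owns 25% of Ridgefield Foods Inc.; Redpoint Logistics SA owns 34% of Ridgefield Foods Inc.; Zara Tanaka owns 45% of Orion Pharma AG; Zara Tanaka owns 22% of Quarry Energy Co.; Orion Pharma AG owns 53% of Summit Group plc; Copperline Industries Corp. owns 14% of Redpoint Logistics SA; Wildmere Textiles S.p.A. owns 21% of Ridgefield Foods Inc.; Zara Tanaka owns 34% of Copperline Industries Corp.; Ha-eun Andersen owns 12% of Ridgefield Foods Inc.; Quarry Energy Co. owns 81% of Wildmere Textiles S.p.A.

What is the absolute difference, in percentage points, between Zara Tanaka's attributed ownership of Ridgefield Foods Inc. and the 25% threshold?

Chain via Orion Pharma AG → Summit Group plc (R2): 45% × 53% × 25% = 5.9625% of Ridgefield Foods Inc.
Chain via Quarry Energy Co. → Wildmere Textiles S.p.A. (R2): 22% × 81% × 21% = 3.7422% of Ridgefield Foods Inc.
Chain via Copperline Industries Corp. → Redpoint Logistics SA (R2): 34% × 14% × 34% = 1.6184% of Ridgefield Foods Inc.
Aggregating (R1): 5.9625% + 3.7422% + 1.6184% = 11.3231%.
11.3231% falls short of the 25% threshold by 13.6769 percentage points.

13.6769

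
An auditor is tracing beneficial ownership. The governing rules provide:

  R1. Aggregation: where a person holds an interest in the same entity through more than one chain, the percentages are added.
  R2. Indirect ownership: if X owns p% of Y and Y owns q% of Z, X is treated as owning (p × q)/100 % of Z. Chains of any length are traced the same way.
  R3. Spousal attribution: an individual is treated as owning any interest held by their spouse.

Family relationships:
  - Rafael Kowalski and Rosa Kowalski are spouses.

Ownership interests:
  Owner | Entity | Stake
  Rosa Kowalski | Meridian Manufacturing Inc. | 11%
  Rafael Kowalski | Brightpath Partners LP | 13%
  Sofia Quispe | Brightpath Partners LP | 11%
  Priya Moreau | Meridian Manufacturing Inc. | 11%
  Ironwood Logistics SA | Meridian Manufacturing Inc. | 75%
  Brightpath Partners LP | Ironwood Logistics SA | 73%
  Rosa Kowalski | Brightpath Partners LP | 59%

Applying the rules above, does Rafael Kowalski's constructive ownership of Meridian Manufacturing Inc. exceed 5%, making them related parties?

By spousal attribution (R3), Rafael Kowalski is treated as also owning Rosa Kowalski's interest in Brightpath Partners LP, giving 13% + 59% = 72%.
By spousal attribution (R3), Rafael Kowalski is treated as owning Rosa Kowalski's 11% interest in Meridian Manufacturing Inc.
Chain via Brightpath Partners LP → Ironwood Logistics SA (R2): 72% × 73% × 75% = 39.42% of Meridian Manufacturing Inc.
Direct interest in Meridian Manufacturing Inc: 11%.
Aggregating (R1): 39.42% + 11% = 50.42%.
50.42% exceeds the 5% threshold, so Rafael is a related party to Meridian Manufacturing Inc.

Yes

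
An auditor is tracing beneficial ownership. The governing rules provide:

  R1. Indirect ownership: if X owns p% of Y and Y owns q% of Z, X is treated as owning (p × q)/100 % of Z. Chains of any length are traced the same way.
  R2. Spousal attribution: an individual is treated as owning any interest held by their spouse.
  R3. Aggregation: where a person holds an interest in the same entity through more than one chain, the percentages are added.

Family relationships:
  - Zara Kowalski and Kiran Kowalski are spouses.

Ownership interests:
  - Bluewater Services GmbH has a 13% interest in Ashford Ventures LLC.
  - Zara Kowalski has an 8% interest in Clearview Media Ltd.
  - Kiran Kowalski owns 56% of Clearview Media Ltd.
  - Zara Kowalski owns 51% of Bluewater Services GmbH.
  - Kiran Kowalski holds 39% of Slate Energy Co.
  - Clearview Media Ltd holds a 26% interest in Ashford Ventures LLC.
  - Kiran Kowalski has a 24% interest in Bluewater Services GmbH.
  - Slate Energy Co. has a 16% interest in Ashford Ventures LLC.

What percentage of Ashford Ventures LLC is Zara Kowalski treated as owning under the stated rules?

32.63%

By spousal attribution (R2), Zara Kowalski is treated as also owning Kiran Kowalski's interest in Clearview Media Ltd, giving 8% + 56% = 64%.
By spousal attribution (R2), Zara Kowalski is treated as also owning Kiran Kowalski's interest in Bluewater Services GmbH, giving 51% + 24% = 75%.
By spousal attribution (R2), Zara Kowalski is treated as owning Kiran Kowalski's 39% interest in Slate Energy Co.
Chain via Clearview Media Ltd (R1): 64% × 26% = 16.64% of Ashford Ventures LLC.
Chain via Bluewater Services GmbH (R1): 75% × 13% = 9.75% of Ashford Ventures LLC.
Chain via Slate Energy Co. (R1): 39% × 16% = 6.24% of Ashford Ventures LLC.
Aggregating (R3): 16.64% + 9.75% + 6.24% = 32.63%.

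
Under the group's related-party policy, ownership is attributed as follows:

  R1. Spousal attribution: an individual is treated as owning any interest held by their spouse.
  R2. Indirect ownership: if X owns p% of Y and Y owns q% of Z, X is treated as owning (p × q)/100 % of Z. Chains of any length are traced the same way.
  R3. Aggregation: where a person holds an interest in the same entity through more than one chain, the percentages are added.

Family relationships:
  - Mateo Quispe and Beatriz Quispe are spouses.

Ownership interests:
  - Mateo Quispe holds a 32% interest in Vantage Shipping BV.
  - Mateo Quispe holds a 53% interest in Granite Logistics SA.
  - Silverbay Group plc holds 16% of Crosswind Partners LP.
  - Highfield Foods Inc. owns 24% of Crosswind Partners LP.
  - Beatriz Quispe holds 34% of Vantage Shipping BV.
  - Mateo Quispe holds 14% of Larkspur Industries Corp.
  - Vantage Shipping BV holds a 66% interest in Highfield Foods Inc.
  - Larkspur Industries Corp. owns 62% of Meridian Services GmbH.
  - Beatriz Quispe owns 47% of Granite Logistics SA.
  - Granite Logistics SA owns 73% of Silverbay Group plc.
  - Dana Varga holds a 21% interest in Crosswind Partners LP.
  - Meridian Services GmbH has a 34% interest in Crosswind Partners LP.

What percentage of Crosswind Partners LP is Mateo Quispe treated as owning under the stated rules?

By spousal attribution (R1), Mateo Quispe is treated as also owning Beatriz Quispe's interest in Granite Logistics SA, giving 53% + 47% = 100%.
By spousal attribution (R1), Mateo Quispe is treated as also owning Beatriz Quispe's interest in Vantage Shipping BV, giving 32% + 34% = 66%.
Chain via Granite Logistics SA → Silverbay Group plc (R2): 100% × 73% × 16% = 11.68% of Crosswind Partners LP.
Chain via Larkspur Industries Corp. → Meridian Services GmbH (R2): 14% × 62% × 34% = 2.9512% of Crosswind Partners LP.
Chain via Vantage Shipping BV → Highfield Foods Inc. (R2): 66% × 66% × 24% = 10.4544% of Crosswind Partners LP.
Aggregating (R3): 11.68% + 2.9512% + 10.4544% = 25.0856%.

25.0856%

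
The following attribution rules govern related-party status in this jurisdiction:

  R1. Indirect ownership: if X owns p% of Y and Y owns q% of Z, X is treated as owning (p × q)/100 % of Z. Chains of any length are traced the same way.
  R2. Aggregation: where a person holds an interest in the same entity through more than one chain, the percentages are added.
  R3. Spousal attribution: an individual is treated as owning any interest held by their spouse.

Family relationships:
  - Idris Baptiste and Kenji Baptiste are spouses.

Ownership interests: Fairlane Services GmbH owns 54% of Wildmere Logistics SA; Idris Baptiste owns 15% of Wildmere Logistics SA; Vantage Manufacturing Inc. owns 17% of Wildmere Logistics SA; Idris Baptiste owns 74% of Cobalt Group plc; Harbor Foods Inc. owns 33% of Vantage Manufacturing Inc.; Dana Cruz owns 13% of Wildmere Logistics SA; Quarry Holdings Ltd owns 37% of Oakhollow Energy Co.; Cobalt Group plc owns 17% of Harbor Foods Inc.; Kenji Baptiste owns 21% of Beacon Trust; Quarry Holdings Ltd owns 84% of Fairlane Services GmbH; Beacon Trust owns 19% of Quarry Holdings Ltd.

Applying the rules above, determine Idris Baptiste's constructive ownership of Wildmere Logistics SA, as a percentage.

17.515602%

By spousal attribution (R3), Idris Baptiste is treated as owning Kenji Baptiste's 21% interest in Beacon Trust.
Chain via Cobalt Group plc → Harbor Foods Inc. → Vantage Manufacturing Inc. (R1): 74% × 17% × 33% × 17% = 0.705738% of Wildmere Logistics SA.
Direct interest in Wildmere Logistics SA: 15%.
Chain via Beacon Trust → Quarry Holdings Ltd → Fairlane Services GmbH (R1): 21% × 19% × 84% × 54% = 1.809864% of Wildmere Logistics SA.
Aggregating (R2): 0.705738% + 15% + 1.809864% = 17.515602%.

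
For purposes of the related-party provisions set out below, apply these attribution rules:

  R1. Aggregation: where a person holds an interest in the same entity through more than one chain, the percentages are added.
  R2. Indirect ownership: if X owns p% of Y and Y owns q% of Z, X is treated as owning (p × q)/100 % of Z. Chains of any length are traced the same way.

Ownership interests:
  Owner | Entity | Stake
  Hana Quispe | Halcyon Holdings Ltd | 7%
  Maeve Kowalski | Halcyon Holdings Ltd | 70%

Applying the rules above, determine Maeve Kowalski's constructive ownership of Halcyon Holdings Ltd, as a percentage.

70%

Direct interest in Halcyon Holdings Ltd: 70%.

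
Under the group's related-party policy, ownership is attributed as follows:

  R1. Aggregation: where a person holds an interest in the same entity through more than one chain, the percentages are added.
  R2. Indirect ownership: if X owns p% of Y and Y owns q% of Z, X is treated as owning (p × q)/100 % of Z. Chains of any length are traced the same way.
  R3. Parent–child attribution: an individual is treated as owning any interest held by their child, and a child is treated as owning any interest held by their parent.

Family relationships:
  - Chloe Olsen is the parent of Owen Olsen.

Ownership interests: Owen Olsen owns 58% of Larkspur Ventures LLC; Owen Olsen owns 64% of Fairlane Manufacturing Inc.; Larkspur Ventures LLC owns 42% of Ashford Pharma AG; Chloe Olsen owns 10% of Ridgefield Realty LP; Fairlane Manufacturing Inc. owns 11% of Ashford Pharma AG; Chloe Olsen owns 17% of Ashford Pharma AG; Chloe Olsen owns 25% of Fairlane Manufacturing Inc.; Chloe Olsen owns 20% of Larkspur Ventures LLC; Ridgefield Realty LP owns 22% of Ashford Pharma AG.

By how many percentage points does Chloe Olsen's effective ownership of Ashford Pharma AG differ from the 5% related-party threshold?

56.75

By parent–child attribution (R3), Chloe Olsen is treated as also owning Owen Olsen's interest in Larkspur Ventures LLC, giving 20% + 58% = 78%.
By parent–child attribution (R3), Chloe Olsen is treated as also owning Owen Olsen's interest in Fairlane Manufacturing Inc, giving 25% + 64% = 89%.
Chain via Ridgefield Realty LP (R2): 10% × 22% = 2.2% of Ashford Pharma AG.
Chain via Larkspur Ventures LLC (R2): 78% × 42% = 32.76% of Ashford Pharma AG.
Chain via Fairlane Manufacturing Inc. (R2): 89% × 11% = 9.79% of Ashford Pharma AG.
Direct interest in Ashford Pharma AG: 17%.
Aggregating (R1): 2.2% + 32.76% + 9.79% + 17% = 61.75%.
61.75% exceeds the 5% threshold by 56.75 percentage points.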